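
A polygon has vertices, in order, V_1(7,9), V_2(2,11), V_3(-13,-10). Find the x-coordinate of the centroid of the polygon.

Apply the surveyor's formula. First the cross-terms c_i = x_i·y_{i+1} − x_{i+1}·y_i:
  59, 123, -47  ⇒  2A = 135, A = 67.5.
Then Σ (x_i + x_{i+1})·c_i = -540, so x̄ = -540 / (6·67.5) = -4/3.

-4/3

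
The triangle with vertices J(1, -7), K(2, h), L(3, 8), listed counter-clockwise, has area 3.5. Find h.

The doubled signed area Σ (x_i y_{i+1} − x_{i+1} y_i) is linear in h.
With h=0 it equals 1; the coefficient of h is -2 (from the two edges through K).
So -2·h + 1 = 2·3.5 = 7 ⇒ h = -3.

-3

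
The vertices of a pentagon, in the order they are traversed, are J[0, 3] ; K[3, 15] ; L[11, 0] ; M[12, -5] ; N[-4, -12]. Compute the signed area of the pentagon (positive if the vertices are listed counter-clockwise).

-202.5

Σ = (-9) + (-165) + (-55) + (-164) + (-12) = -405
Signed area = Σ/2 = -202.5 (negative ⇒ clockwise traversal).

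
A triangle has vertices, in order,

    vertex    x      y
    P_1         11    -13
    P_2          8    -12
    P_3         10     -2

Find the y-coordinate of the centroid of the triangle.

-9

Apply the surveyor's formula. First the cross-terms c_i = x_i·y_{i+1} − x_{i+1}·y_i:
  -28, 104, -108  ⇒  2A = -32, A = -16.
Then Σ (y_i + y_{i+1})·c_i = 864, so ȳ = 864 / (6·(-16)) = -9.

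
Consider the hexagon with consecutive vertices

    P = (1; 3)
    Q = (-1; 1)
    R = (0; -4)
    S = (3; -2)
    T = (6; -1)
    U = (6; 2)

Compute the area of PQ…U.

Σ = (4) + (4) + (12) + (9) + (18) + (16) = 63
Area = |Σ|/2 = 31.5.

31.5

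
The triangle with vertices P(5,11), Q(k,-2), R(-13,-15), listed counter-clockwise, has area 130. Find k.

The doubled signed area Σ (x_i y_{i+1} − x_{i+1} y_i) is linear in k.
With k=0 it equals -104; the coefficient of k is -26 (from the two edges through Q).
So -26·k + -104 = 2·130 = 260 ⇒ k = -14.

-14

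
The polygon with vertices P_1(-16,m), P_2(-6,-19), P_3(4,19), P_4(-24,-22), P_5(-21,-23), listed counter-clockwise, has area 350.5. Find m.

The doubled signed area Σ (x_i y_{i+1} − x_{i+1} y_i) is linear in m.
With m=0 it equals 356; the coefficient of m is -15 (from the two edges through P_1).
So -15·m + 356 = 2·350.5 = 701 ⇒ m = -23.

-23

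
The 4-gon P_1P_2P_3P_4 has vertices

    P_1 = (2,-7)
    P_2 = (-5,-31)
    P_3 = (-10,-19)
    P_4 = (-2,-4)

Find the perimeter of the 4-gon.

|P_1P_2| = √((-7)² + (-24)²) = √625 = 25
|P_2P_3| = √((-5)² + (12)²) = √169 = 13
|P_3P_4| = √((8)² + (15)²) = √289 = 17
|P_4P_1| = √((4)² + (-3)²) = √25 = 5
Perimeter = 25 + 13 + 17 + 5 = 60.

60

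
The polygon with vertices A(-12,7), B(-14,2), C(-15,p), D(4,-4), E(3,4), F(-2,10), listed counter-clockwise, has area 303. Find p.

-15

The doubled signed area Σ (x_i y_{i+1} − x_{i+1} y_i) is linear in p.
With p=0 it equals 336; the coefficient of p is -18 (from the two edges through C).
So -18·p + 336 = 2·303 = 606 ⇒ p = -15.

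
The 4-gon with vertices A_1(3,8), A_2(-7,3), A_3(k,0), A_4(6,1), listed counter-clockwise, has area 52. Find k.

The doubled signed area Σ (x_i y_{i+1} − x_{i+1} y_i) is linear in k.
With k=0 it equals 110; the coefficient of k is -2 (from the two edges through A_3).
So -2·k + 110 = 2·52 = 104 ⇒ k = 3.

3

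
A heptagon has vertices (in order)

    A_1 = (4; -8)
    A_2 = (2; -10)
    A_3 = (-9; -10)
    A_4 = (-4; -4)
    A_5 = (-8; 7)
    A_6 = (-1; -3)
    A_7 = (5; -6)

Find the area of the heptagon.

81

Apply Gauss's area formula: 2A = Σ (x_i·y_{i+1} − x_{i+1}·y_i), indices taken mod 7.
Σ = (-24) + (-110) + (-4) + (-60) + (31) + (21) + (-16) = -162
Area = |Σ|/2 = 81.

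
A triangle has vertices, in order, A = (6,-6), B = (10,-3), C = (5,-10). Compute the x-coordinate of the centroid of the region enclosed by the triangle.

7

Apply the shoelace (surveyor's) formula. First the cross-terms c_i = x_i·y_{i+1} − x_{i+1}·y_i:
  42, -85, 30  ⇒  2A = -13, A = -6.5.
Then Σ (x_i + x_{i+1})·c_i = -273, so x̄ = -273 / (6·(-6.5)) = 7.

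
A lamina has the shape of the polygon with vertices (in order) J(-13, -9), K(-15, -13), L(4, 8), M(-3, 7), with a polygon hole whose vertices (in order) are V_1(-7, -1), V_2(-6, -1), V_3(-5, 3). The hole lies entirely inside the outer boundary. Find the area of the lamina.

Outer boundary:
Apply the surveyor's formula: 2A = Σ (x_i·y_{i+1} − x_{i+1}·y_i), indices taken mod 4.
J→K: (-13)(-13) − (-15)(-9) = 34
K→L: (-15)(8) − (4)(-13) = -68
L→M: (4)(7) − (-3)(8) = 52
M→J: (-3)(-9) − (-13)(7) = 118
Σ = 136
Area = |Σ|/2 = 68.
Hole:
Apply Gauss's area formula: 2A = Σ (x_i·y_{i+1} − x_{i+1}·y_i), indices taken mod 3.
Σ = (1) + (-23) + (26) = 4
Area = |Σ|/2 = 2.
Net area = 68 − 2 = 66.

66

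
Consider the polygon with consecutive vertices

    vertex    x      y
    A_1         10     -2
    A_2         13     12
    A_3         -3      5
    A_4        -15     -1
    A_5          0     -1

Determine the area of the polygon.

Apply the surveyor's formula: 2A = Σ (x_i·y_{i+1} − x_{i+1}·y_i), indices taken mod 5.
Σ = (146) + (101) + (78) + (15) + (10) = 350
Area = |Σ|/2 = 175.

175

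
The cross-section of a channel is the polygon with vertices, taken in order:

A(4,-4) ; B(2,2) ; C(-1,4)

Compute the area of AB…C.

Apply the shoelace formula: 2A = Σ (x_i·y_{i+1} − x_{i+1}·y_i), indices taken mod 3.
Σ = (16) + (10) + (-12) = 14
Area = |Σ|/2 = 7.

7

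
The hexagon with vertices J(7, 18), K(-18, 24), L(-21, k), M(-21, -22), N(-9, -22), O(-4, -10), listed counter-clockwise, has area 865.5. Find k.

3

Write out the shoelace sum; only the two edges meeting at L involve k:
2·Area = [((-18)·k − (-21)·24) + ((-21)·(-22) − (-21)·k)] + 756
       = 3·k + 1722 = 1731
⇒ k = 3.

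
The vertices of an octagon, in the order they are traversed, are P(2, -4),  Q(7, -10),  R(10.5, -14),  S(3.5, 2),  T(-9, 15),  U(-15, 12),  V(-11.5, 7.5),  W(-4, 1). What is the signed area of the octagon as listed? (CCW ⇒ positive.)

Cross-terms: 8, 7, 70, 70.5, 117, 25.5, 18.5, 14  ⇒  Σ = 330.5
Signed area = Σ/2 = 165.25 (positive ⇒ counter-clockwise traversal).

165.25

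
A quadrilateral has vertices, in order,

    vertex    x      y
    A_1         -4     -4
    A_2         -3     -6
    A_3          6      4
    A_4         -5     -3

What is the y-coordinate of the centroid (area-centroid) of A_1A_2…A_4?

-37/23

Apply the shoelace (surveyor's) formula. First the cross-terms c_i = x_i·y_{i+1} − x_{i+1}·y_i:
  12, 24, 2, 8  ⇒  2A = 46, A = 23.
Then Σ (y_i + y_{i+1})·c_i = -222, so ȳ = -222 / (6·23) = -37/23.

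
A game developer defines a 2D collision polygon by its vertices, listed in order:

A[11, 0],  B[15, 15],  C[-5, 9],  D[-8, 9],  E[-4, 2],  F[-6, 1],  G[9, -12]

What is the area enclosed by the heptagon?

312.5

Apply the shoelace formula: 2A = Σ (x_i·y_{i+1} − x_{i+1}·y_i), indices taken mod 7.
A→B: (11)(15) − (15)(0) = 165
B→C: (15)(9) − (-5)(15) = 210
C→D: (-5)(9) − (-8)(9) = 27
D→E: (-8)(2) − (-4)(9) = 20
E→F: (-4)(1) − (-6)(2) = 8
F→G: (-6)(-12) − (9)(1) = 63
G→A: (9)(0) − (11)(-12) = 132
Σ = 625
Area = |Σ|/2 = 312.5.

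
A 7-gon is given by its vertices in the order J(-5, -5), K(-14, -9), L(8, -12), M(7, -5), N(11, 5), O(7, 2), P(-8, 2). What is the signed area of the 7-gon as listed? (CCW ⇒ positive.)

208

Apply the shoelace (surveyor's) formula: 2A = Σ (x_i·y_{i+1} − x_{i+1}·y_i), indices taken mod 7.
J→K: (-5)(-9) − (-14)(-5) = -25
K→L: (-14)(-12) − (8)(-9) = 240
L→M: (8)(-5) − (7)(-12) = 44
M→N: (7)(5) − (11)(-5) = 90
N→O: (11)(2) − (7)(5) = -13
O→P: (7)(2) − (-8)(2) = 30
P→J: (-8)(-5) − (-5)(2) = 50
Σ = 416
Signed area = Σ/2 = 208 (positive ⇒ counter-clockwise traversal).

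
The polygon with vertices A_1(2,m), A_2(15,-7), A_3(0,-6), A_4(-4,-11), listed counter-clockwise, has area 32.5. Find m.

Write out the shoelace sum; only the two edges meeting at A_1 involve m:
2·Area = [((-4)·m − 2·(-11)) + (2·(-7) − 15·m)] + -114
       = -19·m + -106 = 65
⇒ m = -9.

-9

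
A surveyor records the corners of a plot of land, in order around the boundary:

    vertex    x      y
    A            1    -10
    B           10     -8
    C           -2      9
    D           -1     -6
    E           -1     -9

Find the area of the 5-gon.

104.5

Apply the shoelace (surveyor's) formula: 2A = Σ (x_i·y_{i+1} − x_{i+1}·y_i), indices taken mod 5.
Σ = (92) + (74) + (21) + (3) + (19) = 209
Area = |Σ|/2 = 104.5.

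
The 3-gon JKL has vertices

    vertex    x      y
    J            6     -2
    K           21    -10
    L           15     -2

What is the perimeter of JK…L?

|JK| = √((15)² + (-8)²) = √289 = 17
|KL| = √((-6)² + (8)²) = √100 = 10
|LJ| = √((-9)² + (0)²) = √81 = 9
Perimeter = 17 + 10 + 9 = 36.

36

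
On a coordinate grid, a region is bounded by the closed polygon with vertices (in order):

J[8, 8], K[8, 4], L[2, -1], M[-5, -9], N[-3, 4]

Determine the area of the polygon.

Σ = (-32) + (-16) + (-23) + (-47) + (-56) = -174
Area = |Σ|/2 = 87.

87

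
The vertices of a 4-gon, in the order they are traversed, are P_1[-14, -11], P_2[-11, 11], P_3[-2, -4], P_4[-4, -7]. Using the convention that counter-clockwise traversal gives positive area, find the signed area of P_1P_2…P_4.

-132.5

Apply the shoelace formula: 2A = Σ (x_i·y_{i+1} − x_{i+1}·y_i), indices taken mod 4.
Cross-terms: -275, 66, -2, -54  ⇒  Σ = -265
Signed area = Σ/2 = -132.5 (negative ⇒ clockwise traversal).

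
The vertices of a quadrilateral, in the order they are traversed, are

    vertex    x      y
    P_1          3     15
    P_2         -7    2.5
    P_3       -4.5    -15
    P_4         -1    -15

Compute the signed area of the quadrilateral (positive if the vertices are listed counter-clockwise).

P_1→P_2: (3)(2.5) − (-7)(15) = 112.5
P_2→P_3: (-7)(-15) − (-4.5)(2.5) = 116.25
P_3→P_4: (-4.5)(-15) − (-1)(-15) = 52.5
P_4→P_1: (-1)(15) − (3)(-15) = 30
Σ = 311.25
Signed area = Σ/2 = 155.625 (positive ⇒ counter-clockwise traversal).

155.625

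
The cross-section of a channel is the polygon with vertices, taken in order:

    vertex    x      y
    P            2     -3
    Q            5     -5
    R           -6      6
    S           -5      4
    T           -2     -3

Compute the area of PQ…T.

23

Apply the surveyor's formula: 2A = Σ (x_i·y_{i+1} − x_{i+1}·y_i), indices taken mod 5.
Σ = (5) + (0) + (6) + (23) + (12) = 46
Area = |Σ|/2 = 23.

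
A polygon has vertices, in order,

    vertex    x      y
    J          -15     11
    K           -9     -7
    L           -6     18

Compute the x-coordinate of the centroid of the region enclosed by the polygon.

-10

Apply the surveyor's formula. First the cross-terms c_i = x_i·y_{i+1} − x_{i+1}·y_i:
  204, -204, 204  ⇒  2A = 204, A = 102.
Then Σ (x_i + x_{i+1})·c_i = -6120, so x̄ = -6120 / (6·102) = -10.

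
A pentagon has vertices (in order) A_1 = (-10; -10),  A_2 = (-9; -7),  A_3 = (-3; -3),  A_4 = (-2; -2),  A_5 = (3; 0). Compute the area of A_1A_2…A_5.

Σ = (-20) + (6) + (0) + (6) + (-30) = -38
Area = |Σ|/2 = 19.

19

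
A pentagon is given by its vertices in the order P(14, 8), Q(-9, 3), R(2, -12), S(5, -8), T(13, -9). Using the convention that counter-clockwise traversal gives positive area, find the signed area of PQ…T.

274.5

Σ = (114) + (102) + (44) + (59) + (230) = 549
Signed area = Σ/2 = 274.5 (positive ⇒ counter-clockwise traversal).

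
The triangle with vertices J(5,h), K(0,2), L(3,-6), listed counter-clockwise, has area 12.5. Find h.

-3

The doubled signed area Σ (x_i y_{i+1} − x_{i+1} y_i) is linear in h.
With h=0 it equals 34; the coefficient of h is 3 (from the two edges through J).
So 3·h + 34 = 2·12.5 = 25 ⇒ h = -3.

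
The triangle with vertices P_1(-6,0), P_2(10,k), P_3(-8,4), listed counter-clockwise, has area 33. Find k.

1

The doubled signed area Σ (x_i y_{i+1} − x_{i+1} y_i) is linear in k.
With k=0 it equals 64; the coefficient of k is 2 (from the two edges through P_2).
So 2·k + 64 = 2·33 = 66 ⇒ k = 1.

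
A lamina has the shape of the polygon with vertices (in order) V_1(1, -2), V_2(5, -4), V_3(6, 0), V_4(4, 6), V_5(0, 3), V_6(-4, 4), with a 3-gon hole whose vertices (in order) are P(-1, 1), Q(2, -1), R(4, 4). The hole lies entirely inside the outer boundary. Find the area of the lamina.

Outer boundary:
V_1→V_2: (1)(-4) − (5)(-2) = 6
V_2→V_3: (5)(0) − (6)(-4) = 24
V_3→V_4: (6)(6) − (4)(0) = 36
V_4→V_5: (4)(3) − (0)(6) = 12
V_5→V_6: (0)(4) − (-4)(3) = 12
V_6→V_1: (-4)(-2) − (1)(4) = 4
Σ = 94
Area = |Σ|/2 = 47.
Hole:
Apply the shoelace formula: 2A = Σ (x_i·y_{i+1} − x_{i+1}·y_i), indices taken mod 3.
Σ = (-1) + (12) + (8) = 19
Area = |Σ|/2 = 9.5.
Net area = 47 − 9.5 = 37.5.

37.5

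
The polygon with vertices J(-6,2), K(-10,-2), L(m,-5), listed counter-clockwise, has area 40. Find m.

The doubled signed area Σ (x_i y_{i+1} − x_{i+1} y_i) is linear in m.
With m=0 it equals 52; the coefficient of m is 4 (from the two edges through L).
So 4·m + 52 = 2·40 = 80 ⇒ m = 7.

7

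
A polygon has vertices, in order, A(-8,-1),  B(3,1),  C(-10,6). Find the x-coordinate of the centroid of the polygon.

Apply the surveyor's formula. First the cross-terms c_i = x_i·y_{i+1} − x_{i+1}·y_i:
  -5, 28, 58  ⇒  2A = 81, A = 40.5.
Then Σ (x_i + x_{i+1})·c_i = -1215, so x̄ = -1215 / (6·40.5) = -5.

-5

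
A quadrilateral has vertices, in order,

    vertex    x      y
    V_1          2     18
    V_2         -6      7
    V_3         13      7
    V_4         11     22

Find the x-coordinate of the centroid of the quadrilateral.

509/96

Apply the shoelace formula. First the cross-terms c_i = x_i·y_{i+1} − x_{i+1}·y_i:
  122, -133, 209, 154  ⇒  2A = 352, A = 176.
Then Σ (x_i + x_{i+1})·c_i = 5599, so x̄ = 5599 / (6·176) = 509/96.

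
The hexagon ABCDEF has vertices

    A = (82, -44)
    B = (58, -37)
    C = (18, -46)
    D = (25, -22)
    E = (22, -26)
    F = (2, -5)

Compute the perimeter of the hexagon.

|AB| = √((-24)² + (7)²) = √625 = 25
|BC| = √((-40)² + (-9)²) = √1681 = 41
|CD| = √((7)² + (24)²) = √625 = 25
|DE| = √((-3)² + (-4)²) = √25 = 5
|EF| = √((-20)² + (21)²) = √841 = 29
|FA| = √((80)² + (-39)²) = √7921 = 89
Perimeter = 25 + 41 + 25 + 5 + 29 + 89 = 214.

214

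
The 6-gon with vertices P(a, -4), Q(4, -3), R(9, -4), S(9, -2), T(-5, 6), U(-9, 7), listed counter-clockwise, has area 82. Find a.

-2

The doubled signed area Σ (x_i y_{i+1} − x_{i+1} y_i) is linear in a.
With a=0 it equals 144; the coefficient of a is -10 (from the two edges through P).
So -10·a + 144 = 2·82 = 164 ⇒ a = -2.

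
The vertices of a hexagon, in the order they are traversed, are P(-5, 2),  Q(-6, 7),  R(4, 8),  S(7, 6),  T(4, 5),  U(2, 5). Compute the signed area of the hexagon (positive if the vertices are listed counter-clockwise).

Cross-terms: -23, -76, -32, 11, 10, 29  ⇒  Σ = -81
Signed area = Σ/2 = -40.5 (negative ⇒ clockwise traversal).

-40.5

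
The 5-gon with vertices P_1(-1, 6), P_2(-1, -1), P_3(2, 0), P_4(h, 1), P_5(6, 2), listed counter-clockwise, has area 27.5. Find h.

Write out the shoelace sum; only the two edges meeting at P_4 involve h:
2·Area = [(2·1 − h·0) + (h·2 − 6·1)] + 47
       = 2·h + 43 = 55
⇒ h = 6.

6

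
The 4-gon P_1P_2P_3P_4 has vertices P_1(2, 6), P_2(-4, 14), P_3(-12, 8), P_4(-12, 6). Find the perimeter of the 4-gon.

36

|P_1P_2| = √((-6)² + (8)²) = √100 = 10
|P_2P_3| = √((-8)² + (-6)²) = √100 = 10
|P_3P_4| = √((0)² + (-2)²) = √4 = 2
|P_4P_1| = √((14)² + (0)²) = √196 = 14
Perimeter = 10 + 10 + 2 + 14 = 36.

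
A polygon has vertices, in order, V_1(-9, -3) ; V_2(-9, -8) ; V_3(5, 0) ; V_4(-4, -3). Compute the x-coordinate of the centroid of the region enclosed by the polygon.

-158/33

Apply the shoelace formula. First the cross-terms c_i = x_i·y_{i+1} − x_{i+1}·y_i:
  45, 40, -15, -15  ⇒  2A = 55, A = 27.5.
Then Σ (x_i + x_{i+1})·c_i = -790, so x̄ = -790 / (6·27.5) = -158/33.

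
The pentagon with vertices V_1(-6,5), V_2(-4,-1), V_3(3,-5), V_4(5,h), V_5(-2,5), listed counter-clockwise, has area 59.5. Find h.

0

Write out the shoelace sum; only the two edges meeting at V_4 involve h:
2·Area = [(3·h − 5·(-5)) + (5·5 − (-2)·h)] + 69
       = 5·h + 119 = 119
⇒ h = 0.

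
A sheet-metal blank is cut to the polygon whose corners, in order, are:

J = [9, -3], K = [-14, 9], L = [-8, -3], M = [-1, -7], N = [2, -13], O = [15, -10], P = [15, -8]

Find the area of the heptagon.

J→K: (9)(9) − (-14)(-3) = 39
K→L: (-14)(-3) − (-8)(9) = 114
L→M: (-8)(-7) − (-1)(-3) = 53
M→N: (-1)(-13) − (2)(-7) = 27
N→O: (2)(-10) − (15)(-13) = 175
O→P: (15)(-8) − (15)(-10) = 30
P→J: (15)(-3) − (9)(-8) = 27
Σ = 465
Area = |Σ|/2 = 232.5.

232.5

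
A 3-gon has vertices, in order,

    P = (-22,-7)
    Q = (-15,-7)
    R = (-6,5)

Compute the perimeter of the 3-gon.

42

|PQ| = √((7)² + (0)²) = √49 = 7
|QR| = √((9)² + (12)²) = √225 = 15
|RP| = √((-16)² + (-12)²) = √400 = 20
Perimeter = 7 + 15 + 20 = 42.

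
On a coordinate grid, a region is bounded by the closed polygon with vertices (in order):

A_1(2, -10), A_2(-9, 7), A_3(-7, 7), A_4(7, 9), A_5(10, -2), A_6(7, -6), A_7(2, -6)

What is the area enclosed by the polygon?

Apply the shoelace formula: 2A = Σ (x_i·y_{i+1} − x_{i+1}·y_i), indices taken mod 7.
A_1→A_2: (2)(7) − (-9)(-10) = -76
A_2→A_3: (-9)(7) − (-7)(7) = -14
A_3→A_4: (-7)(9) − (7)(7) = -112
A_4→A_5: (7)(-2) − (10)(9) = -104
A_5→A_6: (10)(-6) − (7)(-2) = -46
A_6→A_7: (7)(-6) − (2)(-6) = -30
A_7→A_1: (2)(-10) − (2)(-6) = -8
Σ = -390
Area = |Σ|/2 = 195.

195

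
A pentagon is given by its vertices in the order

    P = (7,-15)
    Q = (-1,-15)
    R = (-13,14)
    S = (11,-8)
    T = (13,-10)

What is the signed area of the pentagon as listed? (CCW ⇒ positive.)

-255

Apply the shoelace formula: 2A = Σ (x_i·y_{i+1} − x_{i+1}·y_i), indices taken mod 5.
Σ = (-120) + (-209) + (-50) + (-6) + (-125) = -510
Signed area = Σ/2 = -255 (negative ⇒ clockwise traversal).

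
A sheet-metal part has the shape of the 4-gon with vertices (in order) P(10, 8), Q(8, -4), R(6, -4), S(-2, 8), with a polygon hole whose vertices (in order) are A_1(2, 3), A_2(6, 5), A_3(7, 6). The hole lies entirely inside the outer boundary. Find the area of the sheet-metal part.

83

Outer boundary:
Apply the surveyor's formula: 2A = Σ (x_i·y_{i+1} − x_{i+1}·y_i), indices taken mod 4.
Σ = (-104) + (-8) + (40) + (-96) = -168
Area = |Σ|/2 = 84.
Hole:
Apply the shoelace (surveyor's) formula: 2A = Σ (x_i·y_{i+1} − x_{i+1}·y_i), indices taken mod 3.
Σ = (-8) + (1) + (9) = 2
Area = |Σ|/2 = 1.
Net area = 84 − 1 = 83.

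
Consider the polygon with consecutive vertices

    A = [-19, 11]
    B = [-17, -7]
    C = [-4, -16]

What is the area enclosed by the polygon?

108

Apply the surveyor's formula: 2A = Σ (x_i·y_{i+1} − x_{i+1}·y_i), indices taken mod 3.
Cross-terms: 320, 244, -348  ⇒  Σ = 216
Area = |Σ|/2 = 108.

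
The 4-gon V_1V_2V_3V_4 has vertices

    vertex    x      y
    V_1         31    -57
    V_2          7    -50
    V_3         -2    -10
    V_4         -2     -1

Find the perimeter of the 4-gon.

140

|V_1V_2| = √((-24)² + (7)²) = √625 = 25
|V_2V_3| = √((-9)² + (40)²) = √1681 = 41
|V_3V_4| = √((0)² + (9)²) = √81 = 9
|V_4V_1| = √((33)² + (-56)²) = √4225 = 65
Perimeter = 25 + 41 + 9 + 65 = 140.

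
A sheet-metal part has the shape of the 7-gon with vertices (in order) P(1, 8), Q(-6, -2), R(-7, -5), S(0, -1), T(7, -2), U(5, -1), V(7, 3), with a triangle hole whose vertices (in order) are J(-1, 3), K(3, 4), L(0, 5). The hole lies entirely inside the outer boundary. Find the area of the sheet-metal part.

73.5

Outer boundary:
Apply Gauss's area formula: 2A = Σ (x_i·y_{i+1} − x_{i+1}·y_i), indices taken mod 7.
Σ = (46) + (16) + (7) + (7) + (3) + (22) + (53) = 154
Area = |Σ|/2 = 77.
Hole:
Apply Gauss's area formula: 2A = Σ (x_i·y_{i+1} − x_{i+1}·y_i), indices taken mod 3.
Σ = (-13) + (15) + (5) = 7
Area = |Σ|/2 = 3.5.
Net area = 77 − 3.5 = 73.5.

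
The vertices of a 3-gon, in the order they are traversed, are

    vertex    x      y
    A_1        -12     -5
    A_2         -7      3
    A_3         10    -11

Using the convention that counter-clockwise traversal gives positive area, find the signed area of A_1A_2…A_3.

-103

Σ = (-71) + (47) + (-182) = -206
Signed area = Σ/2 = -103 (negative ⇒ clockwise traversal).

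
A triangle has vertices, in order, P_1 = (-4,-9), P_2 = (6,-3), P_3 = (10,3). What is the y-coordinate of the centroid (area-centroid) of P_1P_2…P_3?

-3

Apply the surveyor's formula. First the cross-terms c_i = x_i·y_{i+1} − x_{i+1}·y_i:
  66, 48, -78  ⇒  2A = 36, A = 18.
Then Σ (y_i + y_{i+1})·c_i = -324, so ȳ = -324 / (6·18) = -3.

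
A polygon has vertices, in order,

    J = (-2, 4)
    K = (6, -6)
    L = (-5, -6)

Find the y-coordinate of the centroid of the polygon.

Apply the surveyor's formula. First the cross-terms c_i = x_i·y_{i+1} − x_{i+1}·y_i:
  -12, -66, -32  ⇒  2A = -110, A = -55.
Then Σ (y_i + y_{i+1})·c_i = 880, so ȳ = 880 / (6·(-55)) = -8/3.

-8/3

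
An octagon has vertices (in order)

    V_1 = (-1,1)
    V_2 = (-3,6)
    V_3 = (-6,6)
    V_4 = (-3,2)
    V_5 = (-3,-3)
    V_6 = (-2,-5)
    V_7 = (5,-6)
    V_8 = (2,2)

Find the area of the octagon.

54

Apply the surveyor's formula: 2A = Σ (x_i·y_{i+1} − x_{i+1}·y_i), indices taken mod 8.
Σ = (-3) + (18) + (6) + (15) + (9) + (37) + (22) + (4) = 108
Area = |Σ|/2 = 54.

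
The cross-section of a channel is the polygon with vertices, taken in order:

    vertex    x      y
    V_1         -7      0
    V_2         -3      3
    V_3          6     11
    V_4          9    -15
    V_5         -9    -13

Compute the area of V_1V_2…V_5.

302

Apply the shoelace (surveyor's) formula: 2A = Σ (x_i·y_{i+1} − x_{i+1}·y_i), indices taken mod 5.
Σ = (-21) + (-51) + (-189) + (-252) + (-91) = -604
Area = |Σ|/2 = 302.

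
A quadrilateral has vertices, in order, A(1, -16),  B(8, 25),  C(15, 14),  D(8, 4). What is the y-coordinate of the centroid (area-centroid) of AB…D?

28/3

Apply the shoelace (surveyor's) formula. First the cross-terms c_i = x_i·y_{i+1} − x_{i+1}·y_i:
  153, -263, -52, -132  ⇒  2A = -294, A = -147.
Then Σ (y_i + y_{i+1})·c_i = -8232, so ȳ = -8232 / (6·(-147)) = 28/3.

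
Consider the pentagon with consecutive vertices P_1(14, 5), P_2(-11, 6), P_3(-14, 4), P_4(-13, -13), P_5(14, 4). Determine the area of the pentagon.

278.5

Σ = (139) + (40) + (234) + (130) + (14) = 557
Area = |Σ|/2 = 278.5.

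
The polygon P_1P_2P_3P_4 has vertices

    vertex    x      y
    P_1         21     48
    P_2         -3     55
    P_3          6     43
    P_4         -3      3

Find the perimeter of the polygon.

132

|P_1P_2| = √((-24)² + (7)²) = √625 = 25
|P_2P_3| = √((9)² + (-12)²) = √225 = 15
|P_3P_4| = √((-9)² + (-40)²) = √1681 = 41
|P_4P_1| = √((24)² + (45)²) = √2601 = 51
Perimeter = 25 + 15 + 41 + 51 = 132.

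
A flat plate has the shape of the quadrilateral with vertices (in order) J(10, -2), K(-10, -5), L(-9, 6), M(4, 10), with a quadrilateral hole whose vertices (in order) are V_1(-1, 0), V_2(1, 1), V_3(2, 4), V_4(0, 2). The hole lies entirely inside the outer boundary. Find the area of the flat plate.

Outer boundary:
Apply Gauss's area formula: 2A = Σ (x_i·y_{i+1} − x_{i+1}·y_i), indices taken mod 4.
J→K: (10)(-5) − (-10)(-2) = -70
K→L: (-10)(6) − (-9)(-5) = -105
L→M: (-9)(10) − (4)(6) = -114
M→J: (4)(-2) − (10)(10) = -108
Σ = -397
Area = |Σ|/2 = 198.5.
Hole:
Apply Gauss's area formula: 2A = Σ (x_i·y_{i+1} − x_{i+1}·y_i), indices taken mod 4.
V_1→V_2: (-1)(1) − (1)(0) = -1
V_2→V_3: (1)(4) − (2)(1) = 2
V_3→V_4: (2)(2) − (0)(4) = 4
V_4→V_1: (0)(0) − (-1)(2) = 2
Σ = 7
Area = |Σ|/2 = 3.5.
Net area = 198.5 − 3.5 = 195.

195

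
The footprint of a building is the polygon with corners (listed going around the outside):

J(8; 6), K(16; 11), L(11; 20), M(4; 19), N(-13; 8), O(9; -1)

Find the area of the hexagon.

J→K: (8)(11) − (16)(6) = -8
K→L: (16)(20) − (11)(11) = 199
L→M: (11)(19) − (4)(20) = 129
M→N: (4)(8) − (-13)(19) = 279
N→O: (-13)(-1) − (9)(8) = -59
O→J: (9)(6) − (8)(-1) = 62
Σ = 602
Area = |Σ|/2 = 301.

301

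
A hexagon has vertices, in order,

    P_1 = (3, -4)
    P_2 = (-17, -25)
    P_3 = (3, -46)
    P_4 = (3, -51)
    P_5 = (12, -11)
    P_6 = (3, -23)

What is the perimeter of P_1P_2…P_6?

|P_1P_2| = √((-20)² + (-21)²) = √841 = 29
|P_2P_3| = √((20)² + (-21)²) = √841 = 29
|P_3P_4| = √((0)² + (-5)²) = √25 = 5
|P_4P_5| = √((9)² + (40)²) = √1681 = 41
|P_5P_6| = √((-9)² + (-12)²) = √225 = 15
|P_6P_1| = √((0)² + (19)²) = √361 = 19
Perimeter = 29 + 29 + 5 + 41 + 15 + 19 = 138.

138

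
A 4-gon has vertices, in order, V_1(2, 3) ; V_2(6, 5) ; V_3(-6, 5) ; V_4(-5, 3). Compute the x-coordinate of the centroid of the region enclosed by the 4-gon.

-13/19

Apply the shoelace (surveyor's) formula. First the cross-terms c_i = x_i·y_{i+1} − x_{i+1}·y_i:
  -8, 60, 7, -21  ⇒  2A = 38, A = 19.
Then Σ (x_i + x_{i+1})·c_i = -78, so x̄ = -78 / (6·19) = -13/19.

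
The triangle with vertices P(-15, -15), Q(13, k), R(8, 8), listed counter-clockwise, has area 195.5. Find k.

-4

Write out the shoelace sum; only the two edges meeting at Q involve k:
2·Area = [((-15)·k − 13·(-15)) + (13·8 − 8·k)] + 0
       = -23·k + 299 = 391
⇒ k = -4.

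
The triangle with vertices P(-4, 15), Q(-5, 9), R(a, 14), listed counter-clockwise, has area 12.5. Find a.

0

Write out the shoelace sum; only the two edges meeting at R involve a:
2·Area = [((-5)·14 − a·9) + (a·15 − (-4)·14)] + 39
       = 6·a + 25 = 25
⇒ a = 0.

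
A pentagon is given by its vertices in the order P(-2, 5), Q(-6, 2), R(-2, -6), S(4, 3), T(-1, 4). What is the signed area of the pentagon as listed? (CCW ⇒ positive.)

Apply Gauss's area formula: 2A = Σ (x_i·y_{i+1} − x_{i+1}·y_i), indices taken mod 5.
Cross-terms: 26, 40, 18, 19, 3  ⇒  Σ = 106
Signed area = Σ/2 = 53 (positive ⇒ counter-clockwise traversal).

53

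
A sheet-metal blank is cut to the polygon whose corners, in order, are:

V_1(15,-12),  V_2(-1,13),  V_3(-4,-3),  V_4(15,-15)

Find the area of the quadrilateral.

Apply Gauss's area formula: 2A = Σ (x_i·y_{i+1} − x_{i+1}·y_i), indices taken mod 4.
Σ = (183) + (55) + (105) + (45) = 388
Area = |Σ|/2 = 194.

194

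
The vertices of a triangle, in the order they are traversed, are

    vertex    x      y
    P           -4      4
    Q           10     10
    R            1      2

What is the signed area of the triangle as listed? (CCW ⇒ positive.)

Σ = (-80) + (10) + (12) = -58
Signed area = Σ/2 = -29 (negative ⇒ clockwise traversal).

-29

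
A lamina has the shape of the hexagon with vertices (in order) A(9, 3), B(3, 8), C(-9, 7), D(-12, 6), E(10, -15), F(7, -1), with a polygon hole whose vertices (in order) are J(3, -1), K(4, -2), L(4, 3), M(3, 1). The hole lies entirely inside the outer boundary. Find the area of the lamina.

212

Outer boundary:
Apply the shoelace formula: 2A = Σ (x_i·y_{i+1} − x_{i+1}·y_i), indices taken mod 6.
Cross-terms: 63, 93, 30, 120, 95, 30  ⇒  Σ = 431
Area = |Σ|/2 = 215.5.
Hole:
Cross-terms: -2, 20, -5, -6  ⇒  Σ = 7
Area = |Σ|/2 = 3.5.
Net area = 215.5 − 3.5 = 212.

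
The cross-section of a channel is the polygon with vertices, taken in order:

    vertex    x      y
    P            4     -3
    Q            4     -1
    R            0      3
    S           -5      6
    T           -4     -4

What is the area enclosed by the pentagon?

P→Q: (4)(-1) − (4)(-3) = 8
Q→R: (4)(3) − (0)(-1) = 12
R→S: (0)(6) − (-5)(3) = 15
S→T: (-5)(-4) − (-4)(6) = 44
T→P: (-4)(-3) − (4)(-4) = 28
Σ = 107
Area = |Σ|/2 = 53.5.

53.5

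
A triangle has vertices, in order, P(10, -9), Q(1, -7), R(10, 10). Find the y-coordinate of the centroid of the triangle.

-2

Apply Gauss's area formula. First the cross-terms c_i = x_i·y_{i+1} − x_{i+1}·y_i:
  -61, 80, -190  ⇒  2A = -171, A = -85.5.
Then Σ (y_i + y_{i+1})·c_i = 1026, so ȳ = 1026 / (6·(-85.5)) = -2.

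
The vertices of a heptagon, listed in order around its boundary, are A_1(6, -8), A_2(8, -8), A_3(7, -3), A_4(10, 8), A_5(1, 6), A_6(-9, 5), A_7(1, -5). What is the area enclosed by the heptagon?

153.5

Apply the surveyor's formula: 2A = Σ (x_i·y_{i+1} − x_{i+1}·y_i), indices taken mod 7.
Σ = (16) + (32) + (86) + (52) + (59) + (40) + (22) = 307
Area = |Σ|/2 = 153.5.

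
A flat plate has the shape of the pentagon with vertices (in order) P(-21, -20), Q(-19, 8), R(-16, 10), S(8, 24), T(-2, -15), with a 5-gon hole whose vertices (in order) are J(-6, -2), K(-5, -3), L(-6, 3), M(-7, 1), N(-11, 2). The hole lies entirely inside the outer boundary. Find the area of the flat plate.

Outer boundary:
Cross-terms: -548, -62, -464, -72, -275  ⇒  Σ = -1421
Area = |Σ|/2 = 710.5.
Hole:
Σ = (8) + (-33) + (15) + (-3) + (34) = 21
Area = |Σ|/2 = 10.5.
Net area = 710.5 − 10.5 = 700.

700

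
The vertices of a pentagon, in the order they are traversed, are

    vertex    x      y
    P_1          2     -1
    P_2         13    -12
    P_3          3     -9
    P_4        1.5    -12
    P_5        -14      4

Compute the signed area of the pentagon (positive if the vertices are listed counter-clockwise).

Apply the shoelace formula: 2A = Σ (x_i·y_{i+1} − x_{i+1}·y_i), indices taken mod 5.
Σ = (-11) + (-81) + (-22.5) + (-162) + (6) = -270.5
Signed area = Σ/2 = -135.25 (negative ⇒ clockwise traversal).

-135.25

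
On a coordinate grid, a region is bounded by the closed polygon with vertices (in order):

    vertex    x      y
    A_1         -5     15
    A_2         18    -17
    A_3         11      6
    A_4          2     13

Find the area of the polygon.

168

Cross-terms: -185, 295, 131, 95  ⇒  Σ = 336
Area = |Σ|/2 = 168.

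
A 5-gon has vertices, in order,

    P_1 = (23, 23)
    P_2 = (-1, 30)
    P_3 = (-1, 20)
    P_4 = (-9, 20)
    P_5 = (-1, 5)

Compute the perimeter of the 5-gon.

|P_1P_2| = √((-24)² + (7)²) = √625 = 25
|P_2P_3| = √((0)² + (-10)²) = √100 = 10
|P_3P_4| = √((-8)² + (0)²) = √64 = 8
|P_4P_5| = √((8)² + (-15)²) = √289 = 17
|P_5P_1| = √((24)² + (18)²) = √900 = 30
Perimeter = 25 + 10 + 8 + 17 + 30 = 90.

90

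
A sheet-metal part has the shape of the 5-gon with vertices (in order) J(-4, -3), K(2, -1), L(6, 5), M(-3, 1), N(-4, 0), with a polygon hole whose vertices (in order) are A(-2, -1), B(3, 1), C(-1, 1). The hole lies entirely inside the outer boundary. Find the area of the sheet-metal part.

27.5

Outer boundary:
Apply Gauss's area formula: 2A = Σ (x_i·y_{i+1} − x_{i+1}·y_i), indices taken mod 5.
Cross-terms: 10, 16, 21, 4, 12  ⇒  Σ = 63
Area = |Σ|/2 = 31.5.
Hole:
Σ = (1) + (4) + (3) = 8
Area = |Σ|/2 = 4.
Net area = 31.5 − 4 = 27.5.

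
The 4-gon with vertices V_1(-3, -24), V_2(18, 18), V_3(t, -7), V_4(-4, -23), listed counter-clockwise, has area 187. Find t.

-3

Write out the shoelace sum; only the two edges meeting at V_3 involve t:
2·Area = [(18·(-7) − t·18) + (t·(-23) − (-4)·(-7))] + 405
       = -41·t + 251 = 374
⇒ t = -3.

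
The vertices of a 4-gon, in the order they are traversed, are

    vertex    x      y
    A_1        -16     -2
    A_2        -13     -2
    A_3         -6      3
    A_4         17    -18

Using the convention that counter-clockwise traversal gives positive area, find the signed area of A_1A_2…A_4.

Apply Gauss's area formula: 2A = Σ (x_i·y_{i+1} − x_{i+1}·y_i), indices taken mod 4.
Σ = (6) + (-51) + (57) + (-322) = -310
Signed area = Σ/2 = -155 (negative ⇒ clockwise traversal).

-155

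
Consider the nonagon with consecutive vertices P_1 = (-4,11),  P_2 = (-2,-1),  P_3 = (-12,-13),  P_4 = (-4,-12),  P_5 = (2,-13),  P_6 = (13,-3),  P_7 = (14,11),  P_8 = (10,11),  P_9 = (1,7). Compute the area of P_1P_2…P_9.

Σ = (26) + (14) + (92) + (76) + (163) + (185) + (44) + (59) + (39) = 698
Area = |Σ|/2 = 349.

349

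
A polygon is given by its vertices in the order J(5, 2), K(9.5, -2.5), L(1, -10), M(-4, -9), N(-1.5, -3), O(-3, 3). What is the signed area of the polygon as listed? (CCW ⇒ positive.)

-104.5

Σ = (-31.5) + (-92.5) + (-49) + (-1.5) + (-13.5) + (-21) = -209
Signed area = Σ/2 = -104.5 (negative ⇒ clockwise traversal).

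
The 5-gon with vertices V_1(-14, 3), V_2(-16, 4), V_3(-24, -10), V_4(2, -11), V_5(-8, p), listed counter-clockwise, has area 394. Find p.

Write out the shoelace sum; only the two edges meeting at V_5 involve p:
2·Area = [(2·p − (-8)·(-11)) + ((-8)·3 − (-14)·p)] + 532
       = 16·p + 420 = 788
⇒ p = 23.

23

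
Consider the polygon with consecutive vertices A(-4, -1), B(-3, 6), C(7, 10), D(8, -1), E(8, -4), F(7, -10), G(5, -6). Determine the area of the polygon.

Apply the shoelace formula: 2A = Σ (x_i·y_{i+1} − x_{i+1}·y_i), indices taken mod 7.
Σ = (-27) + (-72) + (-87) + (-24) + (-52) + (8) + (-29) = -283
Area = |Σ|/2 = 141.5.

141.5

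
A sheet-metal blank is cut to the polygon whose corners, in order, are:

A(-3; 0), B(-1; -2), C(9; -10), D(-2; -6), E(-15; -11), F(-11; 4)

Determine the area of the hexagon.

Apply the surveyor's formula: 2A = Σ (x_i·y_{i+1} − x_{i+1}·y_i), indices taken mod 6.
Σ = (6) + (28) + (-74) + (-68) + (-181) + (12) = -277
Area = |Σ|/2 = 138.5.

138.5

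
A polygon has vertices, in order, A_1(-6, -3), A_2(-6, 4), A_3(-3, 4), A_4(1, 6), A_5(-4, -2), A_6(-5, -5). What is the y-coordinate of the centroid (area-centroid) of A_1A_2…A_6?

Apply Gauss's area formula. First the cross-terms c_i = x_i·y_{i+1} − x_{i+1}·y_i:
  -42, -12, -22, 22, 10, -15  ⇒  2A = -59, A = -29.5.
Then Σ (y_i + y_{i+1})·c_i = -220, so ȳ = -220 / (6·(-29.5)) = 220/177.

220/177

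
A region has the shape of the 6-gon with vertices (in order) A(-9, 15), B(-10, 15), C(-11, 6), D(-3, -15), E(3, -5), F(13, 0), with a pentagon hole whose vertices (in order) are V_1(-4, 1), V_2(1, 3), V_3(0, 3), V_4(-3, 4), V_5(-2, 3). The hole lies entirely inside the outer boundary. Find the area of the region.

Outer boundary:
Apply the surveyor's formula: 2A = Σ (x_i·y_{i+1} − x_{i+1}·y_i), indices taken mod 6.
Σ = (15) + (105) + (183) + (60) + (65) + (195) = 623
Area = |Σ|/2 = 311.5.
Hole:
Apply the shoelace (surveyor's) formula: 2A = Σ (x_i·y_{i+1} − x_{i+1}·y_i), indices taken mod 5.
V_1→V_2: (-4)(3) − (1)(1) = -13
V_2→V_3: (1)(3) − (0)(3) = 3
V_3→V_4: (0)(4) − (-3)(3) = 9
V_4→V_5: (-3)(3) − (-2)(4) = -1
V_5→V_1: (-2)(1) − (-4)(3) = 10
Σ = 8
Area = |Σ|/2 = 4.
Net area = 311.5 − 4 = 307.5.

307.5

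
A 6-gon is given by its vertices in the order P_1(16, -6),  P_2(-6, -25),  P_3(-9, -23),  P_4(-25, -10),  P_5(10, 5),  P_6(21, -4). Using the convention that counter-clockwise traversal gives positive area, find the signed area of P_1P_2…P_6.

Apply the surveyor's formula: 2A = Σ (x_i·y_{i+1} − x_{i+1}·y_i), indices taken mod 6.
Σ = (-436) + (-87) + (-485) + (-25) + (-145) + (-62) = -1240
Signed area = Σ/2 = -620 (negative ⇒ clockwise traversal).

-620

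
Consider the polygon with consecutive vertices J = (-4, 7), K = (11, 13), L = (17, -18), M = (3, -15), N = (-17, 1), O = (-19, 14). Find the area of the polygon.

Σ = (-129) + (-419) + (-201) + (-252) + (-219) + (-77) = -1297
Area = |Σ|/2 = 648.5.

648.5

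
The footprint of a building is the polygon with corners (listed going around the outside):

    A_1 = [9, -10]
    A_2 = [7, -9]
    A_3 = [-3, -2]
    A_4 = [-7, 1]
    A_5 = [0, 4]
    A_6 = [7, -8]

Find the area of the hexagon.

Apply the shoelace (surveyor's) formula: 2A = Σ (x_i·y_{i+1} − x_{i+1}·y_i), indices taken mod 6.
Σ = (-11) + (-41) + (-17) + (-28) + (-28) + (2) = -123
Area = |Σ|/2 = 61.5.

61.5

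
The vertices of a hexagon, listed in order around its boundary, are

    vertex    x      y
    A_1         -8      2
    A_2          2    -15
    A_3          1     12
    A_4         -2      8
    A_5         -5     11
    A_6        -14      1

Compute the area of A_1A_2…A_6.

167

A_1→A_2: (-8)(-15) − (2)(2) = 116
A_2→A_3: (2)(12) − (1)(-15) = 39
A_3→A_4: (1)(8) − (-2)(12) = 32
A_4→A_5: (-2)(11) − (-5)(8) = 18
A_5→A_6: (-5)(1) − (-14)(11) = 149
A_6→A_1: (-14)(2) − (-8)(1) = -20
Σ = 334
Area = |Σ|/2 = 167.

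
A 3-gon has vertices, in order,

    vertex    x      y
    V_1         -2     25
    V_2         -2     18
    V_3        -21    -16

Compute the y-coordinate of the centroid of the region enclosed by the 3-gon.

9

Apply Gauss's area formula. First the cross-terms c_i = x_i·y_{i+1} − x_{i+1}·y_i:
  14, 410, -557  ⇒  2A = -133, A = -66.5.
Then Σ (y_i + y_{i+1})·c_i = -3591, so ȳ = -3591 / (6·(-66.5)) = 9.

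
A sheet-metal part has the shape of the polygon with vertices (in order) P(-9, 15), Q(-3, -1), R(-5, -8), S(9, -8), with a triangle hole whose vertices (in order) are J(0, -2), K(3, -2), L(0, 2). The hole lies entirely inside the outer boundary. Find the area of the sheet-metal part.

118

Outer boundary:
Apply the shoelace (surveyor's) formula: 2A = Σ (x_i·y_{i+1} − x_{i+1}·y_i), indices taken mod 4.
Σ = (54) + (19) + (112) + (63) = 248
Area = |Σ|/2 = 124.
Hole:
Apply the surveyor's formula: 2A = Σ (x_i·y_{i+1} − x_{i+1}·y_i), indices taken mod 3.
Σ = (6) + (6) + (0) = 12
Area = |Σ|/2 = 6.
Net area = 124 − 6 = 118.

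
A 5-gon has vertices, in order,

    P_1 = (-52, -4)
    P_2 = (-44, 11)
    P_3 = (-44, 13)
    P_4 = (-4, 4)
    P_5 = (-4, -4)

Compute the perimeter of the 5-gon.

|P_1P_2| = √((8)² + (15)²) = √289 = 17
|P_2P_3| = √((0)² + (2)²) = √4 = 2
|P_3P_4| = √((40)² + (-9)²) = √1681 = 41
|P_4P_5| = √((0)² + (-8)²) = √64 = 8
|P_5P_1| = √((-48)² + (0)²) = √2304 = 48
Perimeter = 17 + 2 + 41 + 8 + 48 = 116.

116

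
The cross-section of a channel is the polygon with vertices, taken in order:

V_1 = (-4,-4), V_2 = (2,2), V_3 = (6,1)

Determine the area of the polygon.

15

Apply the surveyor's formula: 2A = Σ (x_i·y_{i+1} − x_{i+1}·y_i), indices taken mod 3.
Σ = (0) + (-10) + (-20) = -30
Area = |Σ|/2 = 15.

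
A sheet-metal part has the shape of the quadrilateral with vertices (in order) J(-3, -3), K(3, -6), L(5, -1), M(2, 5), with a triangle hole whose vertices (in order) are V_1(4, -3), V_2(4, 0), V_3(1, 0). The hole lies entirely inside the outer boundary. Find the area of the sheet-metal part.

40.5

Outer boundary:
Apply the surveyor's formula: 2A = Σ (x_i·y_{i+1} − x_{i+1}·y_i), indices taken mod 4.
Σ = (27) + (27) + (27) + (9) = 90
Area = |Σ|/2 = 45.
Hole:
Apply the shoelace (surveyor's) formula: 2A = Σ (x_i·y_{i+1} − x_{i+1}·y_i), indices taken mod 3.
V_1→V_2: (4)(0) − (4)(-3) = 12
V_2→V_3: (4)(0) − (1)(0) = 0
V_3→V_1: (1)(-3) − (4)(0) = -3
Σ = 9
Area = |Σ|/2 = 4.5.
Net area = 45 − 4.5 = 40.5.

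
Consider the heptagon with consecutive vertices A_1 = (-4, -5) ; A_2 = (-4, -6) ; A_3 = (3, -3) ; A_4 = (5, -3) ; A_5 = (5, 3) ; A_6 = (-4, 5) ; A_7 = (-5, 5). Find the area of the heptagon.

78.5

Apply Gauss's area formula: 2A = Σ (x_i·y_{i+1} − x_{i+1}·y_i), indices taken mod 7.
A_1→A_2: (-4)(-6) − (-4)(-5) = 4
A_2→A_3: (-4)(-3) − (3)(-6) = 30
A_3→A_4: (3)(-3) − (5)(-3) = 6
A_4→A_5: (5)(3) − (5)(-3) = 30
A_5→A_6: (5)(5) − (-4)(3) = 37
A_6→A_7: (-4)(5) − (-5)(5) = 5
A_7→A_1: (-5)(-5) − (-4)(5) = 45
Σ = 157
Area = |Σ|/2 = 78.5.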